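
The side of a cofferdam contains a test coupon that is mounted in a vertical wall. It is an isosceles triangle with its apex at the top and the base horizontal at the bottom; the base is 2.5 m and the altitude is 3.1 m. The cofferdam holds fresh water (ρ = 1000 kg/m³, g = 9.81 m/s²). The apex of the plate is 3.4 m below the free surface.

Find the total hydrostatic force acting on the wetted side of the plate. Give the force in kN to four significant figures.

γ = ρg = 1000 × 9.81 = 9810 N/m³ = 9.81 kN/m³.
With the apex up, the centroid sits 2h/3 = 2 × 3.1/3 = 2.06667 m below the apex, so the centroid depth is h_c = 3.4 + 2.06667 = 5.46667 m.
A = ½ × 2.5 × 3.1 = 3.875 m².
Resultant F = γ·h_c·A = 9.81 × 5.46667 × 3.875 = 207.809 kN.

F ≈ 207.8 kN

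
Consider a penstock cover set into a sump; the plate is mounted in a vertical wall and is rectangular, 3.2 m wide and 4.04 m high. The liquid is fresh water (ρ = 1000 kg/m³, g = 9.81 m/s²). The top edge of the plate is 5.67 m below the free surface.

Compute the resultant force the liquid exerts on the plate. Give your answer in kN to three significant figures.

γ = ρg = 1000 × 9.81 = 9810 N/m³ = 9.81 kN/m³.
The centroid lies 4.04/2 = 2.02 m below the top edge, so the centroid depth is h_c = 5.67 + 2.02 = 7.69 m.
A = 3.2 × 4.04 = 12.928 m².
Resultant F = γ·h_c·A = 9.81 × 7.69 × 12.928 = 975.274 kN.

F ≈ 975 kN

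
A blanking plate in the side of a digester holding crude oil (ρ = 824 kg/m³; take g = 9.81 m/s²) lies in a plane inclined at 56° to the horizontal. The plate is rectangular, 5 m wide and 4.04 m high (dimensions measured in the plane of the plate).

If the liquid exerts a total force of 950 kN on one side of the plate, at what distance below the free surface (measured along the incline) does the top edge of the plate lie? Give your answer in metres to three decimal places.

y_top ≈ 4.998 m

γ = ρg = 824 × 9.81 / 1000 = 8.08344 kN/m³.
A = 5 × 4.04 = 20.2 m².
From F = γ·h_c·A, the centroid depth is h_c = 950/(8.08344 × 20.2) = 5.81803 m.
Let θ = 56° be the plate's angle to the horizontal; measure y along the incline from where the plane meets the free surface. Vertical depth h = y·sinθ with sinθ = 0.829038.
Along the incline, y_c = h_c/sinθ = 5.81803/0.829038 = 7.01781 m.
The centroid lies 4.04/2 = 2.02 m below the top edge, so the top edge sits at y_top = 7.01781 − 2.02 = 4.99781 m along the incline.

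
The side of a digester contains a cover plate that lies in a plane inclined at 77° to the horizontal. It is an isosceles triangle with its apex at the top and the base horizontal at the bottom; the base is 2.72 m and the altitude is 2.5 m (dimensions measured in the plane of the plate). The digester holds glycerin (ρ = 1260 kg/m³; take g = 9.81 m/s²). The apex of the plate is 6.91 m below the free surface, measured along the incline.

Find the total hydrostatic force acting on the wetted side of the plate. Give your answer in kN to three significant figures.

F ≈ 351 kN

γ = ρg = 1260 × 9.81 / 1000 = 12.3606 kN/m³.
Let θ = 77° be the plate's angle to the horizontal; measure y along the incline from where the plane meets the free surface. Vertical depth h = y·sinθ with sinθ = 0.974370.
With the apex up, the centroid sits 2h/3 = 2 × 2.5/3 = 1.66667 m below the apex, so y_c = 6.91 + 1.66667 = 8.57667 m and h_c = 8.57667 × 0.974370 = 8.35685 m.
A = ½ × 2.72 × 2.5 = 3.4 m².
Resultant F = γ·h_c·A = 12.3606 × 8.35685 × 3.4 = 351.205 kN.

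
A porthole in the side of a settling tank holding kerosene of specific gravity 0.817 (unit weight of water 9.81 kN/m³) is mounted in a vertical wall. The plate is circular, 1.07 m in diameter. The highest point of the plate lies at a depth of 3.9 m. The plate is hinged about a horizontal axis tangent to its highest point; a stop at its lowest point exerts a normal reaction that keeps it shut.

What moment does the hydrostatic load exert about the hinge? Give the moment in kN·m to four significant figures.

M ≈ 17.62 kN·m

γ = 0.817 × 9.81 = 8.01477 kN/m³.
The centroid is at the centre, 0.535 m below the top of the plate, so the centroid depth is h_c = 3.9 + 0.535 = 4.435 m.
A = π(0.535)² = 0.899202 m².
Resultant F = γ·h_c·A = 8.01477 × 4.435 × 0.899202 = 31.9626 kN.
I_c = πr⁴/4 = π × 0.535⁴/4 = 0.0643435 m⁴.
Centre of pressure: y_p = y_c + I_c/(y_c·A) = 4.435 + 0.0643435/(4.435 × 0.899202) = 4.435 + 0.0161344 = 4.45113 m along the plane.
The resultant acts 0.535 + 0.0161344 = 0.551134 m (along the plate) below the hinge at the top edge, so the moment about the hinge is M = F × 0.551134 = 31.9626 × 0.551134 = 17.6157 kN·m.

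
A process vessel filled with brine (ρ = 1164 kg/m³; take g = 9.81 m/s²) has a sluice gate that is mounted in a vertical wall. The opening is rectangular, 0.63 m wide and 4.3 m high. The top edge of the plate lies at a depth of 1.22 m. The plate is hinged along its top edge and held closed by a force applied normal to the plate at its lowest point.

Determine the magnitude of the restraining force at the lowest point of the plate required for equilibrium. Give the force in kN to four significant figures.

P ≈ 63.21 kN

γ = ρg = 1164 × 9.81 / 1000 = 11.41884 kN/m³.
The centroid lies 4.3/2 = 2.15 m below the top edge, so the centroid depth is h_c = 1.22 + 2.15 = 3.37 m.
A = 0.63 × 4.3 = 2.709 m².
Resultant F = γ·h_c·A = 11.41884 × 3.37 × 2.709 = 104.246 kN.
I_c = b·h³/12 = 0.63 × 4.3³/12 = 4.17412 m⁴.
Centre of pressure: y_p = y_c + I_c/(y_c·A) = 3.37 + 4.17412/(3.37 × 2.709) = 3.37 + 0.457221 = 3.82722 m along the plane.
The resultant acts 2.15 + 0.457221 = 2.60722 m (along the plate) below the hinge at the top edge, so the moment about the hinge is M = F × 2.60722 = 104.246 × 2.60722 = 271.792 kN·m.
A normal force at the bottom, 4.3 m from the hinge, must supply this moment: P = 271.792/4.3 = 63.2074 kN.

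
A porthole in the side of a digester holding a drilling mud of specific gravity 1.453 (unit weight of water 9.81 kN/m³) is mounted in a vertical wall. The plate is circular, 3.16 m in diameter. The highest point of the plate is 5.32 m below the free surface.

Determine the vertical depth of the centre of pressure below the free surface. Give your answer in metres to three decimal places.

γ = 1.453 × 9.81 = 14.25393 kN/m³.
The centroid is at the centre, 1.58 m below the top of the plate, so the centroid depth is h_c = 5.32 + 1.58 = 6.9 m.
A = π(1.58)² = 7.84267 m².
Resultant F = γ·h_c·A = 14.25393 × 6.9 × 7.84267 = 771.343 kN.
I_c = πr⁴/4 = π × 1.58⁴/4 = 4.89461 m⁴.
Centre of pressure: y_p = y_c + I_c/(y_c·A) = 6.9 + 4.89461/(6.9 × 7.84267) = 6.9 + 0.0904493 = 6.99045 m along the plane.

h_p = 6.990 m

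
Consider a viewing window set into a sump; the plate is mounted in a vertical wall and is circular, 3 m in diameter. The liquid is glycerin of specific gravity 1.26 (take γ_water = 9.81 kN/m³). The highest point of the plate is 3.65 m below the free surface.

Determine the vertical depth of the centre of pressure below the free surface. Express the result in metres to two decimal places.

h_p = 5.26 m

γ = 1.26 × 9.81 = 12.3606 kN/m³.
The centroid is at the centre, 1.5 m below the top of the plate, so the centroid depth is h_c = 3.65 + 1.5 = 5.15 m.
A = π(1.5)² = 7.06858 m².
Resultant F = γ·h_c·A = 12.3606 × 5.15 × 7.06858 = 449.965 kN.
I_c = πr⁴/4 = π × 1.5⁴/4 = 3.97608 m⁴.
Centre of pressure: y_p = y_c + I_c/(y_c·A) = 5.15 + 3.97608/(5.15 × 7.06858) = 5.15 + 0.109223 = 5.25922 m along the plane.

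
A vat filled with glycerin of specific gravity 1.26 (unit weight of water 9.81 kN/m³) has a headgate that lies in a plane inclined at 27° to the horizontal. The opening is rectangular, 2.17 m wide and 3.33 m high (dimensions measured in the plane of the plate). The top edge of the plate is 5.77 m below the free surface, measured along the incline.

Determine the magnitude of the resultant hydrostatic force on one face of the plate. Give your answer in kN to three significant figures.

F ≈ 301 kN

γ = 1.26 × 9.81 = 12.3606 kN/m³.
Let θ = 27° be the plate's angle to the horizontal; measure y along the incline from where the plane meets the free surface. Vertical depth h = y·sinθ with sinθ = 0.453990.
The centroid lies 3.33/2 = 1.665 m below the top edge, so y_c = 5.77 + 1.665 = 7.435 m and h_c = 7.435 × 0.453990 = 3.37542 m.
A = 2.17 × 3.33 = 7.2261 m².
Resultant F = γ·h_c·A = 12.3606 × 3.37542 × 7.2261 = 301.489 kN.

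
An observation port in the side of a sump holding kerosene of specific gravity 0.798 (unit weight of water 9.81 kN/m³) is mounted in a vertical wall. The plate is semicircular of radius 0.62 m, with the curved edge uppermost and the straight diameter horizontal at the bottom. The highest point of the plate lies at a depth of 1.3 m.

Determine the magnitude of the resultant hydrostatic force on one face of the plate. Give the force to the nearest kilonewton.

γ = 0.798 × 9.81 = 7.82838 kN/m³.
The centroid lies 4r/(3π) = 0.263136 m above the diameter, so r − 4r/(3π) = 0.62 − 0.263136 = 0.356864 m below the topmost point, so the centroid depth is h_c = 1.3 + 0.356864 = 1.65686 m.
A = πr²/2 = π × 0.62²/2 = 0.603814 m².
Resultant F = γ·h_c·A = 7.82838 × 1.65686 × 0.603814 = 7.83179 kN.

F ≈ 8 kN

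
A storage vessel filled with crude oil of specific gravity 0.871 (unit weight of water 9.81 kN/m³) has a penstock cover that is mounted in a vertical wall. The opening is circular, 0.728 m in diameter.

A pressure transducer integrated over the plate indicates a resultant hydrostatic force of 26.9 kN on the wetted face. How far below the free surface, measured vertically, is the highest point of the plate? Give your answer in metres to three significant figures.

d_top ≈ 7.20 m

γ = 0.871 × 9.81 = 8.54451 kN/m³.
A = π(0.364)² = 0.416248 m².
From F = γ·h_c·A, the centroid depth is h_c = 26.9/(8.54451 × 0.416248) = 7.56333 m.
The centroid is at the centre, 0.364 m below the top of the plate, so the highest point sits at h_top = 7.56333 − 0.364 = 7.19933 m below the surface.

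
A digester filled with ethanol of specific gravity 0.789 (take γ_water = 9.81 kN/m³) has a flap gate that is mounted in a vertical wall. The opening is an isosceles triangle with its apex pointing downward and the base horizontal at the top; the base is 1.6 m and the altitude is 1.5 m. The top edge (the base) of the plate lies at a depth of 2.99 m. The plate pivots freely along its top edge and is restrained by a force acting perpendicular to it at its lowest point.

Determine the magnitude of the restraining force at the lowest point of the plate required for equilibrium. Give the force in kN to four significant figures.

γ = 0.789 × 9.81 = 7.74009 kN/m³.
With the apex down, the centroid sits h/3 = 1.5/3 = 0.5 m below the base (the top edge), so the centroid depth is h_c = 2.99 + 0.5 = 3.49 m.
A = ½ × 1.6 × 1.5 = 1.2 m².
Resultant F = γ·h_c·A = 7.74009 × 3.49 × 1.2 = 32.4155 kN.
I_c = b·h³/36 = 1.6 × 1.5³/36 = 0.15 m⁴.
Centre of pressure: y_p = y_c + I_c/(y_c·A) = 3.49 + 0.15/(3.49 × 1.2) = 3.49 + 0.0358166 = 3.52582 m along the plane.
The resultant acts 0.5 + 0.0358166 = 0.535817 m (along the plate) below the hinge at the top edge, so the moment about the hinge is M = F × 0.535817 = 32.4155 × 0.535817 = 17.3688 kN·m.
A normal force at the bottom, 1.5 m from the hinge, must supply this moment: P = 17.3688/1.5 = 11.5792 kN.

P ≈ 11.58 kN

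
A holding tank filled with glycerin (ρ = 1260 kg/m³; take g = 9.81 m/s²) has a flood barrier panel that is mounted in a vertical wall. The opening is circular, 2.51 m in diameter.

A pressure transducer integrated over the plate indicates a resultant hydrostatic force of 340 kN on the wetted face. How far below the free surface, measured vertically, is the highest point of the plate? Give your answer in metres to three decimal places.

γ = ρg = 1260 × 9.81 / 1000 = 12.3606 kN/m³.
A = π(1.255)² = 4.94809 m².
From F = γ·h_c·A, the centroid depth is h_c = 340/(12.3606 × 4.94809) = 5.55907 m.
The centroid is at the centre, 1.255 m below the top of the plate, so the highest point sits at h_top = 5.55907 − 1.255 = 4.30407 m below the surface.

d_top ≈ 4.304 m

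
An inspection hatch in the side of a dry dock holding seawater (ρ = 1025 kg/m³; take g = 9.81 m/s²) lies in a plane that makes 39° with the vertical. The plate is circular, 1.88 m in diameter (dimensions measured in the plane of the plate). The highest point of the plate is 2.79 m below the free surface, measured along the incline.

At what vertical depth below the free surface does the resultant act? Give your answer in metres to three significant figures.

h_p = 2.94 m

γ = ρg = 1025 × 9.81 / 1000 = 10.05525 kN/m³.
The plate makes 39° with the vertical, i.e. θ = 90° − 39° = 51° to the horizontal. Measuring y along the incline from the free-surface line, vertical depth h = y·sinθ with sinθ = 0.777146.
The centroid is at the centre, 0.94 m below the top of the plate, so y_c = 2.79 + 0.94 = 3.73 m and h_c = 3.73 × 0.777146 = 2.89875 m.
A = π(0.94)² = 2.77591 m².
Resultant F = γ·h_c·A = 10.05525 × 2.89875 × 2.77591 = 80.9113 kN.
I_c = πr⁴/4 = π × 0.94⁴/4 = 0.613199 m⁴.
Centre of pressure: y_p = y_c + I_c/(y_c·A) = 3.73 + 0.613199/(3.73 × 2.77591) = 3.73 + 0.0592226 = 3.78922 m along the plane.
Vertically, h_p = y_p·sinθ = 3.78922 × 0.777146 = 2.94478 m.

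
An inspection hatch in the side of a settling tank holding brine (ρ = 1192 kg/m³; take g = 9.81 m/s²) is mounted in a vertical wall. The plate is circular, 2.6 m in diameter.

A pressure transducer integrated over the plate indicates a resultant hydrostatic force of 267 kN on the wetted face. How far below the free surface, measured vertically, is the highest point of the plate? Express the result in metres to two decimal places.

d_top ≈ 3.00 m

γ = ρg = 1192 × 9.81 / 1000 = 11.69352 kN/m³.
A = π(1.3)² = 5.30929 m².
From F = γ·h_c·A, the centroid depth is h_c = 267/(11.69352 × 5.30929) = 4.3006 m.
The centroid is at the centre, 1.3 m below the top of the plate, so the highest point sits at h_top = 4.3006 − 1.3 = 3.0006 m below the surface.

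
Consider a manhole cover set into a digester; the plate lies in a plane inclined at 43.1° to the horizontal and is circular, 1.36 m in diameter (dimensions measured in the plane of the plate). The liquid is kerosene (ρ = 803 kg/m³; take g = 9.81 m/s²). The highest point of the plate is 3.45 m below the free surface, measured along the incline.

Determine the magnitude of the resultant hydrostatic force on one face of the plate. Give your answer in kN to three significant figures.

F ≈ 32.3 kN

γ = ρg = 803 × 9.81 / 1000 = 7.87743 kN/m³.
Let θ = 43.1° be the plate's angle to the horizontal; measure y along the incline from where the plane meets the free surface. Vertical depth h = y·sinθ with sinθ = 0.683274.
The centroid is at the centre, 0.68 m below the top of the plate, so y_c = 3.45 + 0.68 = 4.13 m and h_c = 4.13 × 0.683274 = 2.82192 m.
A = π(0.68)² = 1.45267 m².
Resultant F = γ·h_c·A = 7.87743 × 2.82192 × 1.45267 = 32.2921 kN.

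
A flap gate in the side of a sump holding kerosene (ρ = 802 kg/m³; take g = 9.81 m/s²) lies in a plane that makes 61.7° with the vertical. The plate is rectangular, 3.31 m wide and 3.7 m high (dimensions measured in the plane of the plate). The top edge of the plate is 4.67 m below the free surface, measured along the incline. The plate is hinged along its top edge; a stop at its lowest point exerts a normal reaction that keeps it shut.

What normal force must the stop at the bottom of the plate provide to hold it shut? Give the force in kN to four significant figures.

P ≈ 163.0 kN

γ = ρg = 802 × 9.81 / 1000 = 7.86762 kN/m³.
The plate makes 61.7° with the vertical, i.e. θ = 90° − 61.7° = 28.3° to the horizontal. Measuring y along the incline from the free-surface line, vertical depth h = y·sinθ with sinθ = 0.474088.
The centroid lies 3.7/2 = 1.85 m below the top edge, so y_c = 4.67 + 1.85 = 6.52 m and h_c = 6.52 × 0.474088 = 3.09105 m.
A = 3.31 × 3.7 = 12.247 m².
Resultant F = γ·h_c·A = 7.86762 × 3.09105 × 12.247 = 297.837 kN.
I_c = b·h³/12 = 3.31 × 3.7³/12 = 13.9718 m⁴.
Centre of pressure: y_p = y_c + I_c/(y_c·A) = 6.52 + 13.9718/(6.52 × 12.247) = 6.52 + 0.174975 = 6.69497 m along the plane.
The resultant acts 1.85 + 0.174975 = 2.02497 m (along the plate) below the hinge at the top edge, so the moment about the hinge is M = F × 2.02497 = 297.837 × 2.02497 = 603.111 kN·m.
A normal force at the bottom, 3.7 m from the hinge, must supply this moment: P = 603.111/3.7 = 163.003 kN.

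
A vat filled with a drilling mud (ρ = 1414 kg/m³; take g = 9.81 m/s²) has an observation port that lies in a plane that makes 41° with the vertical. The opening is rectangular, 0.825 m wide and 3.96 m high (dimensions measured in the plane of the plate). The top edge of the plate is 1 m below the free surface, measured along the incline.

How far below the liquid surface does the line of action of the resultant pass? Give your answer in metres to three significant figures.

h_p = 2.58 m

γ = ρg = 1414 × 9.81 / 1000 = 13.87134 kN/m³.
The plate makes 41° with the vertical, i.e. θ = 90° − 41° = 49° to the horizontal. Measuring y along the incline from the free-surface line, vertical depth h = y·sinθ with sinθ = 0.754710.
The centroid lies 3.96/2 = 1.98 m below the top edge, so y_c = 1 + 1.98 = 2.98 m and h_c = 2.98 × 0.754710 = 2.24904 m.
A = 0.825 × 3.96 = 3.267 m².
Resultant F = γ·h_c·A = 13.87134 × 2.24904 × 3.267 = 101.921 kN.
I_c = b·h³/12 = 0.825 × 3.96³/12 = 4.26932 m⁴.
Centre of pressure: y_p = y_c + I_c/(y_c·A) = 2.98 + 4.26932/(2.98 × 3.267) = 2.98 + 0.438524 = 3.41852 m along the plane.
Vertically, h_p = y_p·sinθ = 3.41852 × 0.754710 = 2.57999 m.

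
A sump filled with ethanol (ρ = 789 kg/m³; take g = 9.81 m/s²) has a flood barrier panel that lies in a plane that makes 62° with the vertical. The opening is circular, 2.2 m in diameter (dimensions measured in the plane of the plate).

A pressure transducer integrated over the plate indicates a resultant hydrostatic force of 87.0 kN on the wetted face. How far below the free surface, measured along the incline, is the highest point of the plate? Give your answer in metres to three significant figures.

γ = ρg = 789 × 9.81 / 1000 = 7.74009 kN/m³.
A = π(1.1)² = 3.80133 m².
From F = γ·h_c·A, the centroid depth is h_c = 87.0/(7.74009 × 3.80133) = 2.95691 m.
The plate makes 62° with the vertical, i.e. θ = 90° − 62° = 28° to the horizontal. Measuring y along the incline from the free-surface line, vertical depth h = y·sinθ with sinθ = 0.469472.
Along the incline, y_c = h_c/sinθ = 2.95691/0.469472 = 6.29837 m.
The centroid is at the centre, 1.1 m below the top of the plate, so the highest point sits at y_top = 6.29837 − 1.1 = 5.19837 m along the incline.

y_top ≈ 5.20 m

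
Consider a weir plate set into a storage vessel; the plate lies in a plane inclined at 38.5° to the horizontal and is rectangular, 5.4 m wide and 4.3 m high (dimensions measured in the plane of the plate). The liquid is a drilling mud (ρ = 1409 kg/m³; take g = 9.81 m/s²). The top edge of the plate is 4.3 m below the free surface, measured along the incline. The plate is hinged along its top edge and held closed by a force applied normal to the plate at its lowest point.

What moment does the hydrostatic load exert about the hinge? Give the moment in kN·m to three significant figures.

γ = ρg = 1409 × 9.81 / 1000 = 13.82229 kN/m³.
Let θ = 38.5° be the plate's angle to the horizontal; measure y along the incline from where the plane meets the free surface. Vertical depth h = y·sinθ with sinθ = 0.622515.
The centroid lies 4.3/2 = 2.15 m below the top edge, so y_c = 4.3 + 2.15 = 6.45 m and h_c = 6.45 × 0.622515 = 4.01522 m.
A = 5.4 × 4.3 = 23.22 m².
Resultant F = γ·h_c·A = 13.82229 × 4.01522 × 23.22 = 1288.7 kN.
I_c = b·h³/12 = 5.4 × 4.3³/12 = 35.7781 m⁴.
Centre of pressure: y_p = y_c + I_c/(y_c·A) = 6.45 + 35.7781/(6.45 × 23.22) = 6.45 + 0.238889 = 6.68889 m along the plane.
The resultant acts 2.15 + 0.238889 = 2.38889 m (along the plate) below the hinge at the top edge, so the moment about the hinge is M = F × 2.38889 = 1288.7 × 2.38889 = 3078.56 kN·m.

M ≈ 3080 kN·m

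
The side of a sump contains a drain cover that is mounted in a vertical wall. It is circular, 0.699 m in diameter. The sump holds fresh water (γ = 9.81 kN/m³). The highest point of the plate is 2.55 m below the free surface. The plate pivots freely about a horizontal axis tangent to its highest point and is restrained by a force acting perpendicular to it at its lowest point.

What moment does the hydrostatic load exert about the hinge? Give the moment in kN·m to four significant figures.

γ = 9.81 kN/m³.
The centroid is at the centre, 0.3495 m below the top of the plate, so the centroid depth is h_c = 2.55 + 0.3495 = 2.8995 m.
A = π(0.3495)² = 0.383746 m².
Resultant F = γ·h_c·A = 9.81 × 2.8995 × 0.383746 = 10.9153 kN.
I_c = πr⁴/4 = π × 0.3495⁴/4 = 0.0117187 m⁴.
Centre of pressure: y_p = y_c + I_c/(y_c·A) = 2.8995 + 0.0117187/(2.8995 × 0.383746) = 2.8995 + 0.010532 = 2.91003 m along the plane.
The resultant acts 0.3495 + 0.010532 = 0.360032 m (along the plate) below the hinge at the top edge, so the moment about the hinge is M = F × 0.360032 = 10.9153 × 0.360032 = 3.92986 kN·m.

M ≈ 3.930 kN·m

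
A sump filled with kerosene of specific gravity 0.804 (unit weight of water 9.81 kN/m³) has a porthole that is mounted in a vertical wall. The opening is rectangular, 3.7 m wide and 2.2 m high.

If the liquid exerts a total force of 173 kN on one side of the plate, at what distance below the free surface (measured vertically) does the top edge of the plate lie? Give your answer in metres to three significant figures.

d_top ≈ 1.59 m

γ = 0.804 × 9.81 = 7.88724 kN/m³.
A = 3.7 × 2.2 = 8.14 m².
From F = γ·h_c·A, the centroid depth is h_c = 173/(7.88724 × 8.14) = 2.69461 m.
The centroid lies 2.2/2 = 1.1 m below the top edge, so the top edge sits at h_top = 2.69461 − 1.1 = 1.59461 m below the surface.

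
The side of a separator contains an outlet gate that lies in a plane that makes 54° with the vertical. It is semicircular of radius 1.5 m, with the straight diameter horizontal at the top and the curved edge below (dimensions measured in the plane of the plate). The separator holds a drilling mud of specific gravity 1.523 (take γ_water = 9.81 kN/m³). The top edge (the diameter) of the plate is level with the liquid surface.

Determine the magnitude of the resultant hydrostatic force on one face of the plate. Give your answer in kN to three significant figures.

F ≈ 19.8 kN

γ = 1.523 × 9.81 = 14.94063 kN/m³.
The plate makes 54° with the vertical, i.e. θ = 90° − 54° = 36° to the horizontal. Measuring y along the incline from the free-surface line, vertical depth h = y·sinθ with sinθ = 0.587785.
The centroid of a semicircle lies 4r/(3π) = 0.63662 m from the diameter, here below the top edge, so y_c = 0.63662 m and h_c = 0.63662 × 0.587785 = 0.374196 m.
A = πr²/2 = π × 1.5²/2 = 3.53429 m².
Resultant F = γ·h_c·A = 14.94063 × 0.374196 × 3.53429 = 19.7592 kN.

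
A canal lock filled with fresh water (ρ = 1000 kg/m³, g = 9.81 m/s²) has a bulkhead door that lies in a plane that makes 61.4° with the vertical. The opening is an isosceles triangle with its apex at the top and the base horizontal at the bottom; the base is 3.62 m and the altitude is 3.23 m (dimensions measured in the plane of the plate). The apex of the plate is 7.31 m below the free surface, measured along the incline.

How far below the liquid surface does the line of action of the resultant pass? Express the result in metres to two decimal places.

γ = ρg = 1000 × 9.81 = 9810 N/m³ = 9.81 kN/m³.
The plate makes 61.4° with the vertical, i.e. θ = 90° − 61.4° = 28.6° to the horizontal. Measuring y along the incline from the free-surface line, vertical depth h = y·sinθ with sinθ = 0.478692.
With the apex up, the centroid sits 2h/3 = 2 × 3.23/3 = 2.15333 m below the apex, so y_c = 7.31 + 2.15333 = 9.46333 m and h_c = 9.46333 × 0.478692 = 4.53002 m.
A = ½ × 3.62 × 3.23 = 5.8463 m².
Resultant F = γ·h_c·A = 9.81 × 4.53002 × 5.8463 = 259.807 kN.
I_c = b·h³/36 = 3.62 × 3.23³/36 = 3.38855 m⁴.
Centre of pressure: y_p = y_c + I_c/(y_c·A) = 9.46333 + 3.38855/(9.46333 × 5.8463) = 9.46333 + 0.0612476 = 9.52458 m along the plane.
Vertically, h_p = y_p·sinθ = 9.52458 × 0.478692 = 4.55934 m.

h_p = 4.56 m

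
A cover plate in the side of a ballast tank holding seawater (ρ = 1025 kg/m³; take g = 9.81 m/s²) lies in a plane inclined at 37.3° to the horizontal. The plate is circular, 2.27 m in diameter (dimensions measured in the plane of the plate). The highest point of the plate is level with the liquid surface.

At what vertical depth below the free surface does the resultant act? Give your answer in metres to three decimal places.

h_p = 0.860 m

γ = ρg = 1025 × 9.81 / 1000 = 10.05525 kN/m³.
Let θ = 37.3° be the plate's angle to the horizontal; measure y along the incline from where the plane meets the free surface. Vertical depth h = y·sinθ with sinθ = 0.605988.
The centroid is at the centre, 1.135 m below the top of the plate, so y_c = 1.135 m and h_c = 1.135 × 0.605988 = 0.687796 m.
A = π(1.135)² = 4.04708 m².
Resultant F = γ·h_c·A = 10.05525 × 0.687796 × 4.04708 = 27.9894 kN.
I_c = πr⁴/4 = π × 1.135⁴/4 = 1.30339 m⁴.
Centre of pressure: y_p = y_c + I_c/(y_c·A) = 1.135 + 1.30339/(1.135 × 4.04708) = 1.135 + 0.283751 = 1.41875 m along the plane.
Vertically, h_p = y_p·sinθ = 1.41875 × 0.605988 = 0.859745 m.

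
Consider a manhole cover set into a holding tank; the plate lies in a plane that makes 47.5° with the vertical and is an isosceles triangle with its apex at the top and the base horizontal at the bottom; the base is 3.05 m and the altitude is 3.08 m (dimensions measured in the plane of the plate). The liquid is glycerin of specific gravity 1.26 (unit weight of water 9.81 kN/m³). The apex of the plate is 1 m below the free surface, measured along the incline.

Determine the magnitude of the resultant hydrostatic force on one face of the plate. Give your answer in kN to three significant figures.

F ≈ 120 kN

γ = 1.26 × 9.81 = 12.3606 kN/m³.
The plate makes 47.5° with the vertical, i.e. θ = 90° − 47.5° = 42.5° to the horizontal. Measuring y along the incline from the free-surface line, vertical depth h = y·sinθ with sinθ = 0.675590.
With the apex up, the centroid sits 2h/3 = 2 × 3.08/3 = 2.05333 m below the apex, so y_c = 1 + 2.05333 = 3.05333 m and h_c = 3.05333 × 0.675590 = 2.0628 m.
A = ½ × 3.05 × 3.08 = 4.697 m².
Resultant F = γ·h_c·A = 12.3606 × 2.0628 × 4.697 = 119.762 kN.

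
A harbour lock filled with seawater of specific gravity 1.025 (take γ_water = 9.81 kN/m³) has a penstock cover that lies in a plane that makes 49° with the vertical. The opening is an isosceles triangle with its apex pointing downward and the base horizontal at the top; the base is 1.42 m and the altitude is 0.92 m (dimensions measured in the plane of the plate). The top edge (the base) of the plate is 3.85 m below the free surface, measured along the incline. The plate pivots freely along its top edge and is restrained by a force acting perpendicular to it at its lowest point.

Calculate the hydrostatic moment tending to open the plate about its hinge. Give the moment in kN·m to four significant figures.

M ≈ 5.695 kN·m

γ = 1.025 × 9.81 = 10.05525 kN/m³.
The plate makes 49° with the vertical, i.e. θ = 90° − 49° = 41° to the horizontal. Measuring y along the incline from the free-surface line, vertical depth h = y·sinθ with sinθ = 0.656059.
With the apex down, the centroid sits h/3 = 0.92/3 = 0.306667 m below the base (the top edge), so y_c = 3.85 + 0.306667 = 4.15667 m and h_c = 4.15667 × 0.656059 = 2.72702 m.
A = ½ × 1.42 × 0.92 = 0.6532 m².
Resultant F = γ·h_c·A = 10.05525 × 2.72702 × 0.6532 = 17.9113 kN.
I_c = b·h³/36 = 1.42 × 0.92³/36 = 0.0307149 m⁴.
Centre of pressure: y_p = y_c + I_c/(y_c·A) = 4.15667 + 0.0307149/(4.15667 × 0.6532) = 4.15667 + 0.0113125 = 4.16798 m along the plane.
The resultant acts 0.306667 + 0.0113125 = 0.31798 m (along the plate) below the hinge at the top edge, so the moment about the hinge is M = F × 0.31798 = 17.9113 × 0.31798 = 5.69544 kN·m.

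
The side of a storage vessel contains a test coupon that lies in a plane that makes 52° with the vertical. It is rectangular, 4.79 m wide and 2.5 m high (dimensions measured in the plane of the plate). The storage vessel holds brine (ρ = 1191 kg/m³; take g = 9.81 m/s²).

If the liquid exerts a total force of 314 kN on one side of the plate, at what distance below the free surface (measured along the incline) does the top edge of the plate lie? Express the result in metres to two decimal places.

γ = ρg = 1191 × 9.81 / 1000 = 11.68371 kN/m³.
A = 4.79 × 2.5 = 11.975 m².
From F = γ·h_c·A, the centroid depth is h_c = 314/(11.68371 × 11.975) = 2.24426 m.
The plate makes 52° with the vertical, i.e. θ = 90° − 52° = 38° to the horizontal. Measuring y along the incline from the free-surface line, vertical depth h = y·sinθ with sinθ = 0.615661.
Along the incline, y_c = h_c/sinθ = 2.24426/0.615661 = 3.64529 m.
The centroid lies 2.5/2 = 1.25 m below the top edge, so the top edge sits at y_top = 3.64529 − 1.25 = 2.39529 m along the incline.

y_top ≈ 2.40 m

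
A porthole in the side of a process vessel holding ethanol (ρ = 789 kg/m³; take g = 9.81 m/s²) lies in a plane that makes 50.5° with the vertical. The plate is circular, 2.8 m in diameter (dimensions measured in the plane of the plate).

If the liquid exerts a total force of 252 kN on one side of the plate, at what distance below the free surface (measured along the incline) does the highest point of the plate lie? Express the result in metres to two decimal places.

γ = ρg = 789 × 9.81 / 1000 = 7.74009 kN/m³.
A = π(1.4)² = 6.15752 m².
From F = γ·h_c·A, the centroid depth is h_c = 252/(7.74009 × 6.15752) = 5.28748 m.
The plate makes 50.5° with the vertical, i.e. θ = 90° − 50.5° = 39.5° to the horizontal. Measuring y along the incline from the free-surface line, vertical depth h = y·sinθ with sinθ = 0.636078.
Along the incline, y_c = h_c/sinθ = 5.28748/0.636078 = 8.31263 m.
The centroid is at the centre, 1.4 m below the top of the plate, so the highest point sits at y_top = 8.31263 − 1.4 = 6.91263 m along the incline.

y_top ≈ 6.91 m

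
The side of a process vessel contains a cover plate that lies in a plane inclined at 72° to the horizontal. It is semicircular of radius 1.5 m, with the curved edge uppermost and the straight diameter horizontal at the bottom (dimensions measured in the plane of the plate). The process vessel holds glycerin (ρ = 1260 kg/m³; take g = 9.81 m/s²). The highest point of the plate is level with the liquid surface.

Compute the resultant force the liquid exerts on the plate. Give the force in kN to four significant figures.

γ = ρg = 1260 × 9.81 / 1000 = 12.3606 kN/m³.
Let θ = 72° be the plate's angle to the horizontal; measure y along the incline from where the plane meets the free surface. Vertical depth h = y·sinθ with sinθ = 0.951057.
The centroid lies 4r/(3π) = 0.63662 m above the diameter, so r − 4r/(3π) = 1.5 − 0.63662 = 0.86338 m below the topmost point, so y_c = 0.86338 m and h_c = 0.86338 × 0.951057 = 0.821124 m.
A = πr²/2 = π × 1.5²/2 = 3.53429 m².
Resultant F = γ·h_c·A = 12.3606 × 0.821124 × 3.53429 = 35.8716 kN.

F ≈ 35.87 kN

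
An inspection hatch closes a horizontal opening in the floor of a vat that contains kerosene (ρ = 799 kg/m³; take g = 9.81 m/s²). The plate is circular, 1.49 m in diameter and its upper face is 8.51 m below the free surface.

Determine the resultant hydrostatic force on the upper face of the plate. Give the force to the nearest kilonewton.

F ≈ 116 kN

γ = ρg = 799 × 9.81 / 1000 = 7.83819 kN/m³.
The plate is horizontal, so pressure is uniform at p = γ·h = 7.83819 × 8.51 = 66.703 kN/m².
A = π(0.745)² = 1.74366 m².
F = p·A = 66.703 × 1.74366 = 116.307 kN.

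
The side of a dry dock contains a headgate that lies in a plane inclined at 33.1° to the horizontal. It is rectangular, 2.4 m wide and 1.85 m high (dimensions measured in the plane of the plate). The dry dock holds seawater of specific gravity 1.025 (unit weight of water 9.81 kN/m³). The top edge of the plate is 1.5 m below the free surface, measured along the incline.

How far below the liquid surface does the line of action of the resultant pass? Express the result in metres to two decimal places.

γ = 1.025 × 9.81 = 10.05525 kN/m³.
Let θ = 33.1° be the plate's angle to the horizontal; measure y along the incline from where the plane meets the free surface. Vertical depth h = y·sinθ with sinθ = 0.546102.
The centroid lies 1.85/2 = 0.925 m below the top edge, so y_c = 1.5 + 0.925 = 2.425 m and h_c = 2.425 × 0.546102 = 1.3243 m.
A = 2.4 × 1.85 = 4.44 m².
Resultant F = γ·h_c·A = 10.05525 × 1.3243 × 4.44 = 59.1238 kN.
I_c = b·h³/12 = 2.4 × 1.85³/12 = 1.26633 m⁴.
Centre of pressure: y_p = y_c + I_c/(y_c·A) = 2.425 + 1.26633/(2.425 × 4.44) = 2.425 + 0.117612 = 2.54261 m along the plane.
Vertically, h_p = y_p·sinθ = 2.54261 × 0.546102 = 1.38852 m.

h_p = 1.39 m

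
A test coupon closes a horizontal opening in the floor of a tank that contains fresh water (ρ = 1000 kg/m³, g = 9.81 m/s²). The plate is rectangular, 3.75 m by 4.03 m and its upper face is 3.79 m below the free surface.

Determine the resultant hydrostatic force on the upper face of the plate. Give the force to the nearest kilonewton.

F ≈ 562 kN

γ = ρg = 1000 × 9.81 = 9810 N/m³ = 9.81 kN/m³.
The plate is horizontal, so pressure is uniform at p = γ·h = 9.81 × 3.79 = 37.1799 kN/m².
A = 3.75 × 4.03 = 15.1125 m².
F = p·A = 37.1799 × 15.1125 = 561.881 kN.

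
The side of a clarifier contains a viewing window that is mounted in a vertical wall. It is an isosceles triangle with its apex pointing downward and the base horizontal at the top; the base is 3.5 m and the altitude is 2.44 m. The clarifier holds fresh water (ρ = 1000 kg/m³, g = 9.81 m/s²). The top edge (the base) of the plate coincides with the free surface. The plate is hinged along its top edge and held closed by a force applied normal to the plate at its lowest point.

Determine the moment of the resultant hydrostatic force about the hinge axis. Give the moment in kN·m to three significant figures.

M ≈ 41.6 kN·m

γ = ρg = 1000 × 9.81 = 9810 N/m³ = 9.81 kN/m³.
With the apex down, the centroid sits h/3 = 2.44/3 = 0.813333 m below the base (the top edge), so the centroid depth is h_c = 0.813333 m.
A = ½ × 3.5 × 2.44 = 4.27 m².
Resultant F = γ·h_c·A = 9.81 × 0.813333 × 4.27 = 34.0695 kN.
I_c = b·h³/36 = 3.5 × 2.44³/36 = 1.41233 m⁴.
Centre of pressure: y_p = y_c + I_c/(y_c·A) = 0.813333 + 1.41233/(0.813333 × 4.27) = 0.813333 + 0.406668 = 1.22 m along the plane.
The resultant acts 0.813333 + 0.406668 = 1.22 m (along the plate) below the hinge at the top edge, so the moment about the hinge is M = F × 1.22 = 34.0695 × 1.22 = 41.5648 kN·m.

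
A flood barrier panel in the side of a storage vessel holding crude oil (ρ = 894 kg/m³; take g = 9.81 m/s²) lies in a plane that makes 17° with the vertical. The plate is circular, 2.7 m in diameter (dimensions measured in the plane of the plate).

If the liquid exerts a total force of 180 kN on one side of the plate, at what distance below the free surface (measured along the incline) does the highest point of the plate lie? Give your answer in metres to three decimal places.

γ = ρg = 894 × 9.81 / 1000 = 8.77014 kN/m³.
A = π(1.35)² = 5.72555 m².
From F = γ·h_c·A, the centroid depth is h_c = 180/(8.77014 × 5.72555) = 3.58467 m.
The plate makes 17° with the vertical, i.e. θ = 90° − 17° = 73° to the horizontal. Measuring y along the incline from the free-surface line, vertical depth h = y·sinθ with sinθ = 0.956305.
Along the incline, y_c = h_c/sinθ = 3.58467/0.956305 = 3.74846 m.
The centroid is at the centre, 1.35 m below the top of the plate, so the highest point sits at y_top = 3.74846 − 1.35 = 2.39846 m along the incline.

y_top ≈ 2.398 m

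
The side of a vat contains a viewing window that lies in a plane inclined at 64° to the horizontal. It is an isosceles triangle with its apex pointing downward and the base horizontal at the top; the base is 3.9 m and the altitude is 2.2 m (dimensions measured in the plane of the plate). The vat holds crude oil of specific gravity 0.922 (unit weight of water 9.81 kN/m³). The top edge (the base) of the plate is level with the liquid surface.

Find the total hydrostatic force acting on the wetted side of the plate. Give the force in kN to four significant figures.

F ≈ 25.58 kN

γ = 0.922 × 9.81 = 9.04482 kN/m³.
Let θ = 64° be the plate's angle to the horizontal; measure y along the incline from where the plane meets the free surface. Vertical depth h = y·sinθ with sinθ = 0.898794.
With the apex down, the centroid sits h/3 = 2.2/3 = 0.733333 m below the base (the top edge), so y_c = 0.733333 m and h_c = 0.733333 × 0.898794 = 0.659115 m.
A = ½ × 3.9 × 2.2 = 4.29 m².
Resultant F = γ·h_c·A = 9.04482 × 0.659115 × 4.29 = 25.5752 kN.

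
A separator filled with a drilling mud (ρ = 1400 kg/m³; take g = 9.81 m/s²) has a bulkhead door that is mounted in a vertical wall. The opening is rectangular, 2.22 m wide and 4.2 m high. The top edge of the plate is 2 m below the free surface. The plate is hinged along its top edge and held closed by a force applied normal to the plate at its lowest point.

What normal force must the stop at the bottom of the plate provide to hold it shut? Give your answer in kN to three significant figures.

γ = ρg = 1400 × 9.81 / 1000 = 13.734 kN/m³.
The centroid lies 4.2/2 = 2.1 m below the top edge, so the centroid depth is h_c = 2 + 2.1 = 4.1 m.
A = 2.22 × 4.2 = 9.324 m².
Resultant F = γ·h_c·A = 13.734 × 4.1 × 9.324 = 525.029 kN.
I_c = b·h³/12 = 2.22 × 4.2³/12 = 13.7063 m⁴.
Centre of pressure: y_p = y_c + I_c/(y_c·A) = 4.1 + 13.7063/(4.1 × 9.324) = 4.1 + 0.358537 = 4.45854 m along the plane.
The resultant acts 2.1 + 0.358537 = 2.45854 m (along the plate) below the hinge at the top edge, so the moment about the hinge is M = F × 2.45854 = 525.029 × 2.45854 = 1290.8 kN·m.
A normal force at the bottom, 4.2 m from the hinge, must supply this moment: P = 1290.8/4.2 = 307.333 kN.

P ≈ 307 kN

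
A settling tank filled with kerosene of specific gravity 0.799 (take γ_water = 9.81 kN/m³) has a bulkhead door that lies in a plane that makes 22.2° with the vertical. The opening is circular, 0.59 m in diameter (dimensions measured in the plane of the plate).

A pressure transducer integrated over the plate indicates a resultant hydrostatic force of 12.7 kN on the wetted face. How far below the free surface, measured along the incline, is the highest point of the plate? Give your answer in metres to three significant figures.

y_top ≈ 6.11 m

γ = 0.799 × 9.81 = 7.83819 kN/m³.
A = π(0.295)² = 0.273397 m².
From F = γ·h_c·A, the centroid depth is h_c = 12.7/(7.83819 × 0.273397) = 5.92644 m.
The plate makes 22.2° with the vertical, i.e. θ = 90° − 22.2° = 67.8° to the horizontal. Measuring y along the incline from the free-surface line, vertical depth h = y·sinθ with sinθ = 0.925871.
Along the incline, y_c = h_c/sinθ = 5.92644/0.925871 = 6.40093 m.
The centroid is at the centre, 0.295 m below the top of the plate, so the highest point sits at y_top = 6.40093 − 0.295 = 6.10593 m along the incline.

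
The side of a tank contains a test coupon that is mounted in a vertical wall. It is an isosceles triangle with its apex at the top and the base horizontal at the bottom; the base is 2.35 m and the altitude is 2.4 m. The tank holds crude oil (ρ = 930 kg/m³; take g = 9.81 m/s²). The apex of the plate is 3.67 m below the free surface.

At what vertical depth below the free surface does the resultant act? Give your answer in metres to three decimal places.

h_p = 5.331 m

γ = ρg = 930 × 9.81 / 1000 = 9.1233 kN/m³.
With the apex up, the centroid sits 2h/3 = 2 × 2.4/3 = 1.6 m below the apex, so the centroid depth is h_c = 3.67 + 1.6 = 5.27 m.
A = ½ × 2.35 × 2.4 = 2.82 m².
Resultant F = γ·h_c·A = 9.1233 × 5.27 × 2.82 = 135.585 kN.
I_c = b·h³/36 = 2.35 × 2.4³/36 = 0.9024 m⁴.
Centre of pressure: y_p = y_c + I_c/(y_c·A) = 5.27 + 0.9024/(5.27 × 2.82) = 5.27 + 0.0607211 = 5.33072 m along the plane.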